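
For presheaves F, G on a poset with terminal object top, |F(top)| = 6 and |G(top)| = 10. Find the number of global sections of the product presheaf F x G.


Global sections of a presheaf on a poset with terminal top satisfy
Gamma(H) ~ H(top). Presheaves admit pointwise products, so
(F x G)(top) = F(top) x G(top) (Cartesian product).
|Gamma(F x G)| = |F(top)| * |G(top)| = 6 * 10 = 60.

60


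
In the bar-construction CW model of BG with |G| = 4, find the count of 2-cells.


In the bar-construction CW model of BG, the n-cells are indexed by
n-tuples [g_1|...|g_n] of non-identity elements of G (degenerate
simplices with some g_i = e do not contribute cells), so there are
(|G| - 1)^n n-cells.
For dim = 2 with |G| = 4:
cells = (4 - 1)^2 = 3^2 = 9

9


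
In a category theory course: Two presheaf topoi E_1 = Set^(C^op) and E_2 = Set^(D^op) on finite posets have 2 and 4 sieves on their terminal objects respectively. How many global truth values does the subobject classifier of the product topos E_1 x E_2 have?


In a product of presheaf topoi E_1 x E_2, the subobject classifier
is Omega = Omega_1 x Omega_2 (componentwise), so
|Omega(top)| = |Omega_1(top_1)| * |Omega_2(top_2)|.
= 2 * 4 = 8.

8


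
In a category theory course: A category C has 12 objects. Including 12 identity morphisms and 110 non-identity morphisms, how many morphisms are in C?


Each object has an identity morphism, giving 12 identities.
Adding the 110 non-identity morphisms:
Total = 12 + 110 = 122

122


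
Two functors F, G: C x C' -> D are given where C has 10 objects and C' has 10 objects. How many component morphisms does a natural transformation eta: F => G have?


A natural transformation eta: F => G assigns one component morphism per
object of the domain category.
The domain is the product category C x C', so
|Ob(C x C')| = |Ob(C)| * |Ob(C')| = 10 * 10 = 100.
Therefore eta has 100 component morphisms.

100


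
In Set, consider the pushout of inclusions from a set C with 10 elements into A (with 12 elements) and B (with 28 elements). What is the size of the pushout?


The pushout A +_C B identifies the images of C in A and B.
|A +_C B| = |A| + |B| - |C| (for injections).
= 12 + 28 - 10 = 30

30


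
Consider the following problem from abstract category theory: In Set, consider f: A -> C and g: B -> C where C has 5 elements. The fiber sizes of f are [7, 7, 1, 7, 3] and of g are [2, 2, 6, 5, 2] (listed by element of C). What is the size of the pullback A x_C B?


The pullback A x_C B consists of pairs (a, b) with f(a) = g(b).
For each element c in C, the fiber product has |f^-1(c)| * |g^-1(c)| elements.
Summing over C: 7 * 2 + 7 * 2 + 1 * 6 + 7 * 5 + 3 * 2
= 14 + 14 + 6 + 35 + 6 = 75

75


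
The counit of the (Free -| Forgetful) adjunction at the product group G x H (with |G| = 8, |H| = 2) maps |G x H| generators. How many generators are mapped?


The counit epsilon_K: F(U(K)) -> K of the Free-Forgetful adjunction
maps |K| generators of F(U(K)) into K. For K = G x H (the product group),
|G x H| = |G| * |H|.
Total generators mapped = 8 * 2 = 16.

16


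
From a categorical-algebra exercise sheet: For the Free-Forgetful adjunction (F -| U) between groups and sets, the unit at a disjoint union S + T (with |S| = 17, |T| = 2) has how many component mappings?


The unit eta_X: X -> U(F(X)) of the Free-Forgetful adjunction
maps each element of X to a generator of F(X). For X = S + T (disjoint
union in Set), |S + T| = |S| + |T|.
Total mappings = 17 + 2 = 19.

19


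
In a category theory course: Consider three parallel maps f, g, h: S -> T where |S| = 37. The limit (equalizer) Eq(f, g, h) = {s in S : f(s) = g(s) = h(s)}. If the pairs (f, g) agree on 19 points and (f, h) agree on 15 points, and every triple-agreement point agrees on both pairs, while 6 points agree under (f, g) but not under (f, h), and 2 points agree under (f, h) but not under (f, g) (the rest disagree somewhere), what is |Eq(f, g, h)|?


Eq(f, g, h) is the triple-agreement set: points in S where all three
maps take the same value. Using inclusion-exclusion on the pairwise data:
Pair (f, g) agrees on 19 points; pair (f, h) on 15 points.
Points agreeing under (f, g) but not (f, h) = 6; under (f, h) but not (f, g) = 2.
Triple-agreement = agreement-in-(f, g) minus points that agree under (f, g) but not (f, h):
|Eq(f, g, h)| = 19 - 6 = 13
(cross-check via (f, h): 15 - 2 = 13.)

13


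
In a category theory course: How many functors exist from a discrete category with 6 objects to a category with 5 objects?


A functor from a discrete category C to D is determined by
where each object maps. Each of the 6 objects of C can map
to any of the 5 objects of D independently.
Number of functors = 5^6 = 15625

15625


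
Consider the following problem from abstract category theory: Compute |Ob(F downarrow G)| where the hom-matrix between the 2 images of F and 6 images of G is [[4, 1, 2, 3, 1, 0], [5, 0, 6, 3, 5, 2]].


Objects of (F downarrow G) are triples (a, b, h: F(a)->G(b)).
The count equals the sum of all entries in the hom-matrix.
sum(row 0) = 11
sum(row 1) = 21
Grand total = 32

32


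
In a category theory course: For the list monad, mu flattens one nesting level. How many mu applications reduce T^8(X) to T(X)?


Each application of mu: T^2 -> T removes one layer of nesting.
Starting at depth 8 (i.e., T^8(X)), we need to reach T(X).
Number of mu applications = 8 - 1 = 7

7


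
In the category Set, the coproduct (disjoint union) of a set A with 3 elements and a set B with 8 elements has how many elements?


In Set, the coproduct A + B is the disjoint union.
|A + B| = |A| + |B| = 3 + 8 = 11

11


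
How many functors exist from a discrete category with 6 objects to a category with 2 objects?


A functor from a discrete category C to D is determined by
where each object maps. Each of the 6 objects of C can map
to any of the 2 objects of D independently.
Number of functors = 2^6 = 64

64


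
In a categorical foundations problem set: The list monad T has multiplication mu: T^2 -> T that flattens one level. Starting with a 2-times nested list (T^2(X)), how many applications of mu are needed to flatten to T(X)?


Each application of mu: T^2 -> T removes one layer of nesting.
Starting at depth 2 (i.e., T^2(X)), we need to reach T(X).
Number of mu applications = 2 - 1 = 1

1


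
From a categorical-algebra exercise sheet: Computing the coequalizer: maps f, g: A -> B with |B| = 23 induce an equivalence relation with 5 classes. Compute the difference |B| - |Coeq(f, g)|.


The coequalizer Coeq(f, g) = B / ~ has one element per equivalence class.
|B| = 23, |Coeq(f, g)| = 5.
|B| - |Coeq(f, g)| = 23 - 5 = 18.

18


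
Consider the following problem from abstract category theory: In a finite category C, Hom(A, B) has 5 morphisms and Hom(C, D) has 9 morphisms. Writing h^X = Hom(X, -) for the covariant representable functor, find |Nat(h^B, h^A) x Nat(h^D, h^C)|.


By the Yoneda lemma, Nat(h^B, h^A) is isomorphic to Hom(A, B),
so |Nat(h^B, h^A)| = |Hom(A, B)| and |Nat(h^D, h^C)| = |Hom(C, D)|.
|Hom(A, B)| = 5, |Hom(C, D)| = 9.
|Nat(h^B, h^A) x Nat(h^D, h^C)| = 5 * 9 = 45

45


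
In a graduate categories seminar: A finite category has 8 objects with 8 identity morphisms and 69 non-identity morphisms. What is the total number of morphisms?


Each object has an identity morphism, giving 8 identities.
Adding the 69 non-identity morphisms:
Total = 8 + 69 = 77

77


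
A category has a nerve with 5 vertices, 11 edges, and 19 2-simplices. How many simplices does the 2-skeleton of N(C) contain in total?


The 2-skeleton of the nerve N(C) consists of simplices in dimensions 0, 1, 2:
  |N(C)_0| = 5 (objects)
  |N(C)_1| = 11 (morphisms)
  |N(C)_2| = 19 (composable pairs)
Total = 5 + 11 + 19 = 35

35


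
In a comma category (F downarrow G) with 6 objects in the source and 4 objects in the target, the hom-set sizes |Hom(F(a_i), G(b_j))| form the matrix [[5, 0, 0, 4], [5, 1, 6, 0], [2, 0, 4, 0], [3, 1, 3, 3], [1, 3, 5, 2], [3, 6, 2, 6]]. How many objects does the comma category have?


Objects of (F downarrow G) are triples (a, b, h: F(a)->G(b)).
The count equals the sum of all entries in the hom-matrix.
sum(row 0) = 9
sum(row 1) = 12
sum(row 2) = 6
sum(row 3) = 10
sum(row 4) = 11
sum(row 5) = 17
Grand total = 65

65


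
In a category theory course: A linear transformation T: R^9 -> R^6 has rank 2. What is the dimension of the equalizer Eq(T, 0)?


The equalizer of f and the zero map is ker(f).
By the rank-nullity theorem: dim(ker(f)) = dim(domain) - rank(f).
dim(ker(f)) = 9 - 2 = 7

7


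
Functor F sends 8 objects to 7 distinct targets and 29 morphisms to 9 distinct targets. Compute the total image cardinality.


The image of F consists of distinct objects and distinct morphisms.
|Im(F)| on objects = 7
|Im(F)| on morphisms = 9
Total image cardinality = 7 + 9 = 16

16


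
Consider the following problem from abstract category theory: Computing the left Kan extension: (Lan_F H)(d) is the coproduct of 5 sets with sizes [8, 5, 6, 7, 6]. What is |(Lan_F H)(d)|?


Pointwise, the left Kan extension (Lan_F H)(d) is the colimit, indexed
by the comma category (F downarrow d), of H composed with the
projection (F downarrow d) -> C. Here that colimit is given
as a coproduct (disjoint union) of sets, so its cardinality is the
sum of the sizes of the summands.
Coproduct of sets with sizes: 8 + 5 + 6 + 7 + 6
= 32

32


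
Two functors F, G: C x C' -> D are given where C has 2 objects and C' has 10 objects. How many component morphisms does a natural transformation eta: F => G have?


A natural transformation eta: F => G assigns one component morphism per
object of the domain category.
The domain is the product category C x C', so
|Ob(C x C')| = |Ob(C)| * |Ob(C')| = 2 * 10 = 20.
Therefore eta has 20 component morphisms.

20


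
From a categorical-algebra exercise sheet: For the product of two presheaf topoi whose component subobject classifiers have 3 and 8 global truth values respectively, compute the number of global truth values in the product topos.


In a product of presheaf topoi E_1 x E_2, the subobject classifier
is Omega = Omega_1 x Omega_2 (componentwise), so
|Omega(top)| = |Omega_1(top_1)| * |Omega_2(top_2)|.
= 3 * 8 = 24.

24


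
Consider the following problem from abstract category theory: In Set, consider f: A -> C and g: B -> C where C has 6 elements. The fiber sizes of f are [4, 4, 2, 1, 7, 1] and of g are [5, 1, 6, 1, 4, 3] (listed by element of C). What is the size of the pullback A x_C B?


The pullback A x_C B consists of pairs (a, b) with f(a) = g(b).
For each element c in C, the fiber product has |f^-1(c)| * |g^-1(c)| elements.
Summing over C: 4 * 5 + 4 * 1 + 2 * 6 + 1 * 1 + 7 * 4 + 1 * 3
= 20 + 4 + 12 + 1 + 28 + 3 = 68

68


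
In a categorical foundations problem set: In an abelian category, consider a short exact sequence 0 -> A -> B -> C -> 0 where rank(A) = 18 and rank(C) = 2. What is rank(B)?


For a short exact sequence 0 -> A -> B -> C -> 0,
rank is additive: rank(B) = rank(A) + rank(C).
rank(B) = 18 + 2 = 20

20


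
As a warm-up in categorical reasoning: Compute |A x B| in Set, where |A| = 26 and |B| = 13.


In Set, the product A x B is the Cartesian product.
By the universal property, |A x B| = |A| * |B|.
|A x B| = 26 * 13 = 338

338


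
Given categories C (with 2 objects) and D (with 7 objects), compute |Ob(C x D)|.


The product category C x D has objects that are pairs (c, d).
Number of pairs = |Ob(C)| * |Ob(D)| = 2 * 7 = 14

14


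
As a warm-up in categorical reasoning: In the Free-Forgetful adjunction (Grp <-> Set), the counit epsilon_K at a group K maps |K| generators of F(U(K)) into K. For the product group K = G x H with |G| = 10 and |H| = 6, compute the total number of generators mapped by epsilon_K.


The counit epsilon_K: F(U(K)) -> K of the Free-Forgetful adjunction
maps |K| generators of F(U(K)) into K. For K = G x H (the product group),
|G x H| = |G| * |H|.
Total generators mapped = 10 * 6 = 60.

60


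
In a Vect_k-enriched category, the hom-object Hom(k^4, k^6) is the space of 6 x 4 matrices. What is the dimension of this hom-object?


In Vect-enriched categories, Hom(k^n, k^m) is the space of m x n matrices.
dim(Hom(k^4, k^6)) = 6 * 4 = 24

24


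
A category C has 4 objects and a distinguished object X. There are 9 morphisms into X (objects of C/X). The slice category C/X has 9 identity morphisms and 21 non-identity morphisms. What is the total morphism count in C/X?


In the slice category C/X, objects are morphisms to X.
Identity morphisms: 9 (one per object of C/X).
Non-identity morphisms: 21.
Total = 9 + 21 = 30

30


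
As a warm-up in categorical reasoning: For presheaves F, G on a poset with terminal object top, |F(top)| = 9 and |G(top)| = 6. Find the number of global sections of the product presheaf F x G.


Global sections of a presheaf on a poset with terminal top satisfy
Gamma(H) ~ H(top). Presheaves admit pointwise products, so
(F x G)(top) = F(top) x G(top) (Cartesian product).
|Gamma(F x G)| = |F(top)| * |G(top)| = 9 * 6 = 54.

54


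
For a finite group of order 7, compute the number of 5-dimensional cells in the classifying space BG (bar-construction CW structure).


In the bar-construction CW model of BG, the n-cells are indexed by
n-tuples [g_1|...|g_n] of non-identity elements of G (degenerate
simplices with some g_i = e do not contribute cells), so there are
(|G| - 1)^n n-cells.
For dim = 5 with |G| = 7:
cells = (7 - 1)^5 = 6^5 = 7776

7776


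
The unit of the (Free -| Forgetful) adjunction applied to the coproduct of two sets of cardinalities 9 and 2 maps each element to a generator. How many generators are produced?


The unit eta_X: X -> U(F(X)) of the Free-Forgetful adjunction
maps each element of X to a generator of F(X). For X = S + T (disjoint
union in Set), |S + T| = |S| + |T|.
Total mappings = 9 + 2 = 11.

11


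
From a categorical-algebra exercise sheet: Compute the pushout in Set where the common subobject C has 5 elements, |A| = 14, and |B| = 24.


The pushout A +_C B identifies the images of C in A and B.
|A +_C B| = |A| + |B| - |C| (for injections).
= 14 + 24 - 5 = 33

33


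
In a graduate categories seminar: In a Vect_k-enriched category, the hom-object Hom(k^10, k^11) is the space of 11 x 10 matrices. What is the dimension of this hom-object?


In Vect-enriched categories, Hom(k^n, k^m) is the space of m x n matrices.
dim(Hom(k^10, k^11)) = 11 * 10 = 110

110


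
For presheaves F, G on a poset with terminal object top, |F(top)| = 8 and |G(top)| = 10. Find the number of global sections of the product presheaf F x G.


Global sections of a presheaf on a poset with terminal top satisfy
Gamma(H) ~ H(top). Presheaves admit pointwise products, so
(F x G)(top) = F(top) x G(top) (Cartesian product).
|Gamma(F x G)| = |F(top)| * |G(top)| = 8 * 10 = 80.

80


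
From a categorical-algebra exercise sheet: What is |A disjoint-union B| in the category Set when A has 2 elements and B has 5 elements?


In Set, the coproduct A + B is the disjoint union.
|A + B| = |A| + |B| = 2 + 5 = 7

7


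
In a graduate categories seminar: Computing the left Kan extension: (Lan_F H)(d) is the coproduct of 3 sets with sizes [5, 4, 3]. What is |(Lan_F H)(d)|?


Pointwise, the left Kan extension (Lan_F H)(d) is the colimit, indexed
by the comma category (F downarrow d), of H composed with the
projection (F downarrow d) -> C. Here that colimit is given
as a coproduct (disjoint union) of sets, so its cardinality is the
sum of the sizes of the summands.
Coproduct of sets with sizes: 5 + 4 + 3
= 12

12


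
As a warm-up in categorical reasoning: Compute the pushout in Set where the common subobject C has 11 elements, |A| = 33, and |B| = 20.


The pushout A +_C B identifies the images of C in A and B.
|A +_C B| = |A| + |B| - |C| (for injections).
= 33 + 20 - 11 = 42

42


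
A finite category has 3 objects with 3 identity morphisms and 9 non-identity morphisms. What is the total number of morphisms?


Each object has an identity morphism, giving 3 identities.
Adding the 9 non-identity morphisms:
Total = 3 + 9 = 12

12


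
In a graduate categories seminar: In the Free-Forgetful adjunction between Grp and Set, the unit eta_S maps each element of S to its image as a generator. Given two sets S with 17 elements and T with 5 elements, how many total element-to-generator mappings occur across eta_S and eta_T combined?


The unit eta_X: X -> U(F(X)) of the Free-Forgetful adjunction
maps each element of X to a generator of F(X). For X = S + T (disjoint
union in Set), |S + T| = |S| + |T|.
Total mappings = 17 + 5 = 22.

22


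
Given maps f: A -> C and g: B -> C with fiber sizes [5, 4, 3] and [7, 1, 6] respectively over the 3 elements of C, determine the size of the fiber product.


The pullback A x_C B consists of pairs (a, b) with f(a) = g(b).
For each element c in C, the fiber product has |f^-1(c)| * |g^-1(c)| elements.
Summing over C: 5 * 7 + 4 * 1 + 3 * 6
= 35 + 4 + 18 = 57

57


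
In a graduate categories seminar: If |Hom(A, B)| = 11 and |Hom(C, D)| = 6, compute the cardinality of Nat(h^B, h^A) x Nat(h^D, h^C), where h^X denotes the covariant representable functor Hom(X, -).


By the Yoneda lemma, Nat(h^B, h^A) is isomorphic to Hom(A, B),
so |Nat(h^B, h^A)| = |Hom(A, B)| and |Nat(h^D, h^C)| = |Hom(C, D)|.
|Hom(A, B)| = 11, |Hom(C, D)| = 6.
|Nat(h^B, h^A) x Nat(h^D, h^C)| = 11 * 6 = 66

66


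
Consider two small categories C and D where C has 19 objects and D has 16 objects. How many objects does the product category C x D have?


The product category C x D has objects that are pairs (c, d).
Number of pairs = |Ob(C)| * |Ob(D)| = 19 * 16 = 304

304


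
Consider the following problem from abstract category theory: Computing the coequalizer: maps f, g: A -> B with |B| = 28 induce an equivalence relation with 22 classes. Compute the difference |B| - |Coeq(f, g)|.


The coequalizer Coeq(f, g) = B / ~ has one element per equivalence class.
|B| = 28, |Coeq(f, g)| = 22.
|B| - |Coeq(f, g)| = 28 - 22 = 6.

6


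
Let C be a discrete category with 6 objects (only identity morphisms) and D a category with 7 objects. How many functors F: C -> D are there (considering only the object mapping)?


A functor from a discrete category C to D is determined by
where each object maps. Each of the 6 objects of C can map
to any of the 7 objects of D independently.
Number of functors = 7^6 = 117649

117649


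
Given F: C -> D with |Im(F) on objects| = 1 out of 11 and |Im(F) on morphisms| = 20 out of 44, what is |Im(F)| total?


The image of F consists of distinct objects and distinct morphisms.
|Im(F)| on objects = 1
|Im(F)| on morphisms = 20
Total image cardinality = 1 + 20 = 21

21


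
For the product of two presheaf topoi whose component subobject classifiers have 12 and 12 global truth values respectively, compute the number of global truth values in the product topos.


In a product of presheaf topoi E_1 x E_2, the subobject classifier
is Omega = Omega_1 x Omega_2 (componentwise), so
|Omega(top)| = |Omega_1(top_1)| * |Omega_2(top_2)|.
= 12 * 12 = 144.

144


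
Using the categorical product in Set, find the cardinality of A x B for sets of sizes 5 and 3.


In Set, the product A x B is the Cartesian product.
By the universal property, |A x B| = |A| * |B|.
|A x B| = 5 * 3 = 15

15


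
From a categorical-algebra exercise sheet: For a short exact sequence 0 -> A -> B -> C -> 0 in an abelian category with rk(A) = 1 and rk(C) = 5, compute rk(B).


For a short exact sequence 0 -> A -> B -> C -> 0,
rank is additive: rank(B) = rank(A) + rank(C).
rank(B) = 1 + 5 = 6

6


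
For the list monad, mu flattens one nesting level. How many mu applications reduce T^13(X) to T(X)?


Each application of mu: T^2 -> T removes one layer of nesting.
Starting at depth 13 (i.e., T^13(X)), we need to reach T(X).
Number of mu applications = 13 - 1 = 12

12


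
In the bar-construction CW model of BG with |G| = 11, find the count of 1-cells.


In the bar-construction CW model of BG, the n-cells are indexed by
n-tuples [g_1|...|g_n] of non-identity elements of G (degenerate
simplices with some g_i = e do not contribute cells), so there are
(|G| - 1)^n n-cells.
For dim = 1 with |G| = 11:
cells = (11 - 1)^1 = 10^1 = 10

10


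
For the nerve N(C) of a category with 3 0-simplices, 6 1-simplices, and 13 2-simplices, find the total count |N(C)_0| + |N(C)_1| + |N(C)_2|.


The 2-skeleton of the nerve N(C) consists of simplices in dimensions 0, 1, 2:
  |N(C)_0| = 3 (objects)
  |N(C)_1| = 6 (morphisms)
  |N(C)_2| = 13 (composable pairs)
Total = 3 + 6 + 13 = 22

22


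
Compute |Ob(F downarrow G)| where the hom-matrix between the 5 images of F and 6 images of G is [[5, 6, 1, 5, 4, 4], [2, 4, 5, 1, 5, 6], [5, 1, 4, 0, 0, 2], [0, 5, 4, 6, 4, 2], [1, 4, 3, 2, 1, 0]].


Objects of (F downarrow G) are triples (a, b, h: F(a)->G(b)).
The count equals the sum of all entries in the hom-matrix.
sum(row 0) = 25
sum(row 1) = 23
sum(row 2) = 12
sum(row 3) = 21
sum(row 4) = 11
Grand total = 92

92


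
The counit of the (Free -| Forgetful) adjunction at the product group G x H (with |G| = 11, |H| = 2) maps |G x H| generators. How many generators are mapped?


The counit epsilon_K: F(U(K)) -> K of the Free-Forgetful adjunction
maps |K| generators of F(U(K)) into K. For K = G x H (the product group),
|G x H| = |G| * |H|.
Total generators mapped = 11 * 2 = 22.

22


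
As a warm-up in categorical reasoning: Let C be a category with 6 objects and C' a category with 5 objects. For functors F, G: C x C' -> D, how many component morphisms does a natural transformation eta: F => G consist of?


A natural transformation eta: F => G assigns one component morphism per
object of the domain category.
The domain is the product category C x C', so
|Ob(C x C')| = |Ob(C)| * |Ob(C')| = 6 * 5 = 30.
Therefore eta has 30 component morphisms.

30


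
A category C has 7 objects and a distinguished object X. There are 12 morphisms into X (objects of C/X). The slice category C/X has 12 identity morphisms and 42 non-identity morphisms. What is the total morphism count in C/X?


In the slice category C/X, objects are morphisms to X.
Identity morphisms: 12 (one per object of C/X).
Non-identity morphisms: 42.
Total = 12 + 42 = 54

54


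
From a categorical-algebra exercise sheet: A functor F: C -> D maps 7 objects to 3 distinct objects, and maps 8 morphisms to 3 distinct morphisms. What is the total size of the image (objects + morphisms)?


The image of F consists of distinct objects and distinct morphisms.
|Im(F)| on objects = 3
|Im(F)| on morphisms = 3
Total image cardinality = 3 + 3 = 6

6


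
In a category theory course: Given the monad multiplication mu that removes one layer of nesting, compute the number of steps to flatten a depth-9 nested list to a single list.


Each application of mu: T^2 -> T removes one layer of nesting.
Starting at depth 9 (i.e., T^9(X)), we need to reach T(X).
Number of mu applications = 9 - 1 = 8

8


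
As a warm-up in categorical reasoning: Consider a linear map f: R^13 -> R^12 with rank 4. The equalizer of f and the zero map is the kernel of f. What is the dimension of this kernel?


The equalizer of f and the zero map is ker(f).
By the rank-nullity theorem: dim(ker(f)) = dim(domain) - rank(f).
dim(ker(f)) = 13 - 4 = 9

9


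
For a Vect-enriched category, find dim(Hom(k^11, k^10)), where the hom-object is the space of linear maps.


In Vect-enriched categories, Hom(k^n, k^m) is the space of m x n matrices.
dim(Hom(k^11, k^10)) = 10 * 11 = 110

110


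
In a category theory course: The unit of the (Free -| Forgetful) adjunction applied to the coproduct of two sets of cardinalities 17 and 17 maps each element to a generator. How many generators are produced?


The unit eta_X: X -> U(F(X)) of the Free-Forgetful adjunction
maps each element of X to a generator of F(X). For X = S + T (disjoint
union in Set), |S + T| = |S| + |T|.
Total mappings = 17 + 17 = 34.

34


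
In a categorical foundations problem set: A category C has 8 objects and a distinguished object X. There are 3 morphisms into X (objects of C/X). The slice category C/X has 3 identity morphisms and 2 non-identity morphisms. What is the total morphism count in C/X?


In the slice category C/X, objects are morphisms to X.
Identity morphisms: 3 (one per object of C/X).
Non-identity morphisms: 2.
Total = 3 + 2 = 5

5


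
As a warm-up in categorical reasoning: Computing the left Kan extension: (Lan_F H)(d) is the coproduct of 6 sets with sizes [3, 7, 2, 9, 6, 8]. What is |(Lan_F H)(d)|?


Pointwise, the left Kan extension (Lan_F H)(d) is the colimit, indexed
by the comma category (F downarrow d), of H composed with the
projection (F downarrow d) -> C. Here that colimit is given
as a coproduct (disjoint union) of sets, so its cardinality is the
sum of the sizes of the summands.
Coproduct of sets with sizes: 3 + 7 + 2 + 9 + 6 + 8
= 35

35


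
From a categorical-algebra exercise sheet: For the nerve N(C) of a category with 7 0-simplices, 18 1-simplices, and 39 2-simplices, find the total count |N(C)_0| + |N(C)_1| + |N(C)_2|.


The 2-skeleton of the nerve N(C) consists of simplices in dimensions 0, 1, 2:
  |N(C)_0| = 7 (objects)
  |N(C)_1| = 18 (morphisms)
  |N(C)_2| = 39 (composable pairs)
Total = 7 + 18 + 39 = 64

64


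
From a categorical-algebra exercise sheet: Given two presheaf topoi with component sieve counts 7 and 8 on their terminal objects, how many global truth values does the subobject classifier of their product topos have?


In a product of presheaf topoi E_1 x E_2, the subobject classifier
is Omega = Omega_1 x Omega_2 (componentwise), so
|Omega(top)| = |Omega_1(top_1)| * |Omega_2(top_2)|.
= 7 * 8 = 56.

56


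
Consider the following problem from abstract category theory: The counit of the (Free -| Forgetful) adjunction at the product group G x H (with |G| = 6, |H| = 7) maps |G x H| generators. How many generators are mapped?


The counit epsilon_K: F(U(K)) -> K of the Free-Forgetful adjunction
maps |K| generators of F(U(K)) into K. For K = G x H (the product group),
|G x H| = |G| * |H|.
Total generators mapped = 6 * 7 = 42.

42


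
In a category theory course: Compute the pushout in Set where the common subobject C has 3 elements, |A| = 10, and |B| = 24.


The pushout A +_C B identifies the images of C in A and B.
|A +_C B| = |A| + |B| - |C| (for injections).
= 10 + 24 - 3 = 31

31


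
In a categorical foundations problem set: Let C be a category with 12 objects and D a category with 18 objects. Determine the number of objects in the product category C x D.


The product category C x D has objects that are pairs (c, d).
Number of pairs = |Ob(C)| * |Ob(D)| = 12 * 18 = 216

216


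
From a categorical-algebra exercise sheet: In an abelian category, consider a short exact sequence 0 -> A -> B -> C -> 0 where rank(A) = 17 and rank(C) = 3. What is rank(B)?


For a short exact sequence 0 -> A -> B -> C -> 0,
rank is additive: rank(B) = rank(A) + rank(C).
rank(B) = 17 + 3 = 20

20


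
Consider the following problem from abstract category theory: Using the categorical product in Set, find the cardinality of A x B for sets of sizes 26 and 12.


In Set, the product A x B is the Cartesian product.
By the universal property, |A x B| = |A| * |B|.
|A x B| = 26 * 12 = 312

312


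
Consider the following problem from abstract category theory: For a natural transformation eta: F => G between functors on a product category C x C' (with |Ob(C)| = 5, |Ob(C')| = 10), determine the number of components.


A natural transformation eta: F => G assigns one component morphism per
object of the domain category.
The domain is the product category C x C', so
|Ob(C x C')| = |Ob(C)| * |Ob(C')| = 5 * 10 = 50.
Therefore eta has 50 component morphisms.

50


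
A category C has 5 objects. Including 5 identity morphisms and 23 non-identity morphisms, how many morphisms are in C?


Each object has an identity morphism, giving 5 identities.
Adding the 23 non-identity morphisms:
Total = 5 + 23 = 28

28


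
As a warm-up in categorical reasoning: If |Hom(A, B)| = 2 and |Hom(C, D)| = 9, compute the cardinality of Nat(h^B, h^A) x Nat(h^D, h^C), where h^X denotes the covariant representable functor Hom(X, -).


By the Yoneda lemma, Nat(h^B, h^A) is isomorphic to Hom(A, B),
so |Nat(h^B, h^A)| = |Hom(A, B)| and |Nat(h^D, h^C)| = |Hom(C, D)|.
|Hom(A, B)| = 2, |Hom(C, D)| = 9.
|Nat(h^B, h^A) x Nat(h^D, h^C)| = 2 * 9 = 18

18


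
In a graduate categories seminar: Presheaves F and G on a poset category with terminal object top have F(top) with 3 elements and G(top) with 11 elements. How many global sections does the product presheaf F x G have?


Global sections of a presheaf on a poset with terminal top satisfy
Gamma(H) ~ H(top). Presheaves admit pointwise products, so
(F x G)(top) = F(top) x G(top) (Cartesian product).
|Gamma(F x G)| = |F(top)| * |G(top)| = 3 * 11 = 33.

33


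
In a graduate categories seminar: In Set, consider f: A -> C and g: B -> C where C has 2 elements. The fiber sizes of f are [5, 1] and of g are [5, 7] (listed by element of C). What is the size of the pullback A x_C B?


The pullback A x_C B consists of pairs (a, b) with f(a) = g(b).
For each element c in C, the fiber product has |f^-1(c)| * |g^-1(c)| elements.
Summing over C: 5 * 5 + 1 * 7
= 25 + 7 = 32

32


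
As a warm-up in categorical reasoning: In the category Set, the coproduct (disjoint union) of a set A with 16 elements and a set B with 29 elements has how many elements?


In Set, the coproduct A + B is the disjoint union.
|A + B| = |A| + |B| = 16 + 29 = 45

45


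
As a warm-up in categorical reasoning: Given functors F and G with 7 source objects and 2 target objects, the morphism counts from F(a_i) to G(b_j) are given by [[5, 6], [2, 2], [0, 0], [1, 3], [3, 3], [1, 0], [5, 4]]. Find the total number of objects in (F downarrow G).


Objects of (F downarrow G) are triples (a, b, h: F(a)->G(b)).
The count equals the sum of all entries in the hom-matrix.
sum(row 0) = 11
sum(row 1) = 4
sum(row 2) = 0
sum(row 3) = 4
sum(row 4) = 6
sum(row 5) = 1
sum(row 6) = 9
Grand total = 35

35


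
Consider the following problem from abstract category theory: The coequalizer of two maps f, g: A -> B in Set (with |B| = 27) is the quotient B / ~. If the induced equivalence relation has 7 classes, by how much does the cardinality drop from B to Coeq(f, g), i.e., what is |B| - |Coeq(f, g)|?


The coequalizer Coeq(f, g) = B / ~ has one element per equivalence class.
|B| = 27, |Coeq(f, g)| = 7.
|B| - |Coeq(f, g)| = 27 - 7 = 20.

20


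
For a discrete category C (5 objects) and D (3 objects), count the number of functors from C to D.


A functor from a discrete category C to D is determined by
where each object maps. Each of the 5 objects of C can map
to any of the 3 objects of D independently.
Number of functors = 3^5 = 243

243


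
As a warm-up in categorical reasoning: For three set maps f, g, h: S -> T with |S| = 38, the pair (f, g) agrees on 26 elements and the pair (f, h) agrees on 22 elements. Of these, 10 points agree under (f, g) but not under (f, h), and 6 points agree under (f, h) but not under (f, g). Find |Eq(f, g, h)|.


Eq(f, g, h) is the triple-agreement set: points in S where all three
maps take the same value. Using inclusion-exclusion on the pairwise data:
Pair (f, g) agrees on 26 points; pair (f, h) on 22 points.
Points agreeing under (f, g) but not (f, h) = 10; under (f, h) but not (f, g) = 6.
Triple-agreement = agreement-in-(f, g) minus points that agree under (f, g) but not (f, h):
|Eq(f, g, h)| = 26 - 10 = 16
(cross-check via (f, h): 22 - 6 = 16.)

16


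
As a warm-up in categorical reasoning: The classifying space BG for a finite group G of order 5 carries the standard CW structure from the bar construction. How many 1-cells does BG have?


In the bar-construction CW model of BG, the n-cells are indexed by
n-tuples [g_1|...|g_n] of non-identity elements of G (degenerate
simplices with some g_i = e do not contribute cells), so there are
(|G| - 1)^n n-cells.
For dim = 1 with |G| = 5:
cells = (5 - 1)^1 = 4^1 = 4

4


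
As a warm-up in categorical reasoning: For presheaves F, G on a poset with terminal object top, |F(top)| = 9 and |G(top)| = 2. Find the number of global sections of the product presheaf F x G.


Global sections of a presheaf on a poset with terminal top satisfy
Gamma(H) ~ H(top). Presheaves admit pointwise products, so
(F x G)(top) = F(top) x G(top) (Cartesian product).
|Gamma(F x G)| = |F(top)| * |G(top)| = 9 * 2 = 18.

18


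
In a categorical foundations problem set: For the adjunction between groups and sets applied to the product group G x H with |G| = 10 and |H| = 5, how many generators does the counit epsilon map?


The counit epsilon_K: F(U(K)) -> K of the Free-Forgetful adjunction
maps |K| generators of F(U(K)) into K. For K = G x H (the product group),
|G x H| = |G| * |H|.
Total generators mapped = 10 * 5 = 50.

50


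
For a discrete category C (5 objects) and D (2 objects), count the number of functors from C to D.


A functor from a discrete category C to D is determined by
where each object maps. Each of the 5 objects of C can map
to any of the 2 objects of D independently.
Number of functors = 2^5 = 32

32


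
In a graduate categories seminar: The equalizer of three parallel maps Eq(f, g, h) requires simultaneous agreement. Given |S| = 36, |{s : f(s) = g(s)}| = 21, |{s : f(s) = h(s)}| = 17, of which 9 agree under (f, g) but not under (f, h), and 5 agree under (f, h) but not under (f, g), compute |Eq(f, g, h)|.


Eq(f, g, h) is the triple-agreement set: points in S where all three
maps take the same value. Using inclusion-exclusion on the pairwise data:
Pair (f, g) agrees on 21 points; pair (f, h) on 17 points.
Points agreeing under (f, g) but not (f, h) = 9; under (f, h) but not (f, g) = 5.
Triple-agreement = agreement-in-(f, g) minus points that agree under (f, g) but not (f, h):
|Eq(f, g, h)| = 21 - 9 = 12
(cross-check via (f, h): 17 - 5 = 12.)

12


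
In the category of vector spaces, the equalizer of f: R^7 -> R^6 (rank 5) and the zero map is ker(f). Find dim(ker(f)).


The equalizer of f and the zero map is ker(f).
By the rank-nullity theorem: dim(ker(f)) = dim(domain) - rank(f).
dim(ker(f)) = 7 - 5 = 2

2


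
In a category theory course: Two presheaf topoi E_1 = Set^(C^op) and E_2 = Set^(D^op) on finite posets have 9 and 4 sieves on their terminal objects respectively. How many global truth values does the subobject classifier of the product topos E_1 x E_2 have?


In a product of presheaf topoi E_1 x E_2, the subobject classifier
is Omega = Omega_1 x Omega_2 (componentwise), so
|Omega(top)| = |Omega_1(top_1)| * |Omega_2(top_2)|.
= 9 * 4 = 36.

36


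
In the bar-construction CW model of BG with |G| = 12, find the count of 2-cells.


In the bar-construction CW model of BG, the n-cells are indexed by
n-tuples [g_1|...|g_n] of non-identity elements of G (degenerate
simplices with some g_i = e do not contribute cells), so there are
(|G| - 1)^n n-cells.
For dim = 2 with |G| = 12:
cells = (12 - 1)^2 = 11^2 = 121

121


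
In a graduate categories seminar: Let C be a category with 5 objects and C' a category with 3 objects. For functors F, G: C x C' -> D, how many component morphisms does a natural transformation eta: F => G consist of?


A natural transformation eta: F => G assigns one component morphism per
object of the domain category.
The domain is the product category C x C', so
|Ob(C x C')| = |Ob(C)| * |Ob(C')| = 5 * 3 = 15.
Therefore eta has 15 component morphisms.

15


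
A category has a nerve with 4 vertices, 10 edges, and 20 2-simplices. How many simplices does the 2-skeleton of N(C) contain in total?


The 2-skeleton of the nerve N(C) consists of simplices in dimensions 0, 1, 2:
  |N(C)_0| = 4 (objects)
  |N(C)_1| = 10 (morphisms)
  |N(C)_2| = 20 (composable pairs)
Total = 4 + 10 + 20 = 34

34


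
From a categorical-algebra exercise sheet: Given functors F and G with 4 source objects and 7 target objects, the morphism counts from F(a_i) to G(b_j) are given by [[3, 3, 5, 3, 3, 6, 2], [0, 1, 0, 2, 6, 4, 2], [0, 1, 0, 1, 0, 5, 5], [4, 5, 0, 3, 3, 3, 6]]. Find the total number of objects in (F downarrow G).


Objects of (F downarrow G) are triples (a, b, h: F(a)->G(b)).
The count equals the sum of all entries in the hom-matrix.
sum(row 0) = 25
sum(row 1) = 15
sum(row 2) = 12
sum(row 3) = 24
Grand total = 76

76


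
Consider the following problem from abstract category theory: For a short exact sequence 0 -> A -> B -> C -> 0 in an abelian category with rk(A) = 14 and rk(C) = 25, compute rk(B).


For a short exact sequence 0 -> A -> B -> C -> 0,
rank is additive: rank(B) = rank(A) + rank(C).
rank(B) = 14 + 25 = 39

39


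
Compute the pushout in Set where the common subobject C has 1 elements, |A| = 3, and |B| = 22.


The pushout A +_C B identifies the images of C in A and B.
|A +_C B| = |A| + |B| - |C| (for injections).
= 3 + 22 - 1 = 24

24


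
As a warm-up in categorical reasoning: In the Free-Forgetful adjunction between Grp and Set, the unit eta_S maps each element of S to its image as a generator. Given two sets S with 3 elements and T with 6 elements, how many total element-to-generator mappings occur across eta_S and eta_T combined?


The unit eta_X: X -> U(F(X)) of the Free-Forgetful adjunction
maps each element of X to a generator of F(X). For X = S + T (disjoint
union in Set), |S + T| = |S| + |T|.
Total mappings = 3 + 6 = 9.

9


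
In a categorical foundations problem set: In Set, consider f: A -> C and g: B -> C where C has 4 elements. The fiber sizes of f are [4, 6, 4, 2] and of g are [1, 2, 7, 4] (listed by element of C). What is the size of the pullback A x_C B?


The pullback A x_C B consists of pairs (a, b) with f(a) = g(b).
For each element c in C, the fiber product has |f^-1(c)| * |g^-1(c)| elements.
Summing over C: 4 * 1 + 6 * 2 + 4 * 7 + 2 * 4
= 4 + 12 + 28 + 8 = 52

52


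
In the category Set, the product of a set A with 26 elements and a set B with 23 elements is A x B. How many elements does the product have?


In Set, the product A x B is the Cartesian product.
By the universal property, |A x B| = |A| * |B|.
|A x B| = 26 * 23 = 598

598


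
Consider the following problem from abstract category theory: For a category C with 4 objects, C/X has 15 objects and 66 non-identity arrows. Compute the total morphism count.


In the slice category C/X, objects are morphisms to X.
Identity morphisms: 15 (one per object of C/X).
Non-identity morphisms: 66.
Total = 15 + 66 = 81

81


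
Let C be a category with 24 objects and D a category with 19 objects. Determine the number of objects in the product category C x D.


The product category C x D has objects that are pairs (c, d).
Number of pairs = |Ob(C)| * |Ob(D)| = 24 * 19 = 456

456


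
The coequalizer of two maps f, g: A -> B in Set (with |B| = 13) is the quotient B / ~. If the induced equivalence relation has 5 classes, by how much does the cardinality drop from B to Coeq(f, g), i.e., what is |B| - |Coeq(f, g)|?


The coequalizer Coeq(f, g) = B / ~ has one element per equivalence class.
|B| = 13, |Coeq(f, g)| = 5.
|B| - |Coeq(f, g)| = 13 - 5 = 8.

8


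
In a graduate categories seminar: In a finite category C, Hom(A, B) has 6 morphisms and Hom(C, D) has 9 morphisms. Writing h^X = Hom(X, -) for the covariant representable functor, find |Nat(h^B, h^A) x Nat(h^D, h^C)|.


By the Yoneda lemma, Nat(h^B, h^A) is isomorphic to Hom(A, B),
so |Nat(h^B, h^A)| = |Hom(A, B)| and |Nat(h^D, h^C)| = |Hom(C, D)|.
|Hom(A, B)| = 6, |Hom(C, D)| = 9.
|Nat(h^B, h^A) x Nat(h^D, h^C)| = 6 * 9 = 54

54


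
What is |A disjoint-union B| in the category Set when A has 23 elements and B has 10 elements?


In Set, the coproduct A + B is the disjoint union.
|A + B| = |A| + |B| = 23 + 10 = 33

33
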